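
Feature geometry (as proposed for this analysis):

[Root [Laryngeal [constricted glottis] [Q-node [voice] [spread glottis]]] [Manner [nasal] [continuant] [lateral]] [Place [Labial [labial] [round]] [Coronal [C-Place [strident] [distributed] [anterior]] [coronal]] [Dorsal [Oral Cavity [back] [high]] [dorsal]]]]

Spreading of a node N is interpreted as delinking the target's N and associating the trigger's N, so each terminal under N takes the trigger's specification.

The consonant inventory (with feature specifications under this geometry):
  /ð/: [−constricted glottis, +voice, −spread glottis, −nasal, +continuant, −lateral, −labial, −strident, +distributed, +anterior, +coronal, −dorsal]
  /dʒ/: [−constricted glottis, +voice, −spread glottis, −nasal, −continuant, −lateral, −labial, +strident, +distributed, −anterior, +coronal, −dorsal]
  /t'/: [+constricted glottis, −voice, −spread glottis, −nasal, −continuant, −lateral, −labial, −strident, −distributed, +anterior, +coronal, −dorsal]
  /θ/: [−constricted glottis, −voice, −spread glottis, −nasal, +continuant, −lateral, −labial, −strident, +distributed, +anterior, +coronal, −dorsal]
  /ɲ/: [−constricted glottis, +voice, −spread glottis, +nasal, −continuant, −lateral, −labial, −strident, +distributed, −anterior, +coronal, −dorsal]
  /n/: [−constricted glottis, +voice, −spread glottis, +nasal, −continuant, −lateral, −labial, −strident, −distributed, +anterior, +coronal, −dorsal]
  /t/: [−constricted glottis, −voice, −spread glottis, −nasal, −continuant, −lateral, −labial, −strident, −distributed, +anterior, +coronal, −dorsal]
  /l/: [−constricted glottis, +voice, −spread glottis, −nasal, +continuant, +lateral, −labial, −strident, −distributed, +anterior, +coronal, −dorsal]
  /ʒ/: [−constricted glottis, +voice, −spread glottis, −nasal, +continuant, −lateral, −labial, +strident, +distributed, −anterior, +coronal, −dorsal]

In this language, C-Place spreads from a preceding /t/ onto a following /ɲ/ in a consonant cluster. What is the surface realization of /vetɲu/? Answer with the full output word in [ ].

C-Place immediately or transitively dominates [strident], [distributed], [anterior].
The target acquires /t/'s values for everything under C-Place — [−strident], [−distributed], [+anterior] — while keeping its own [constricted glottis], [voice], [spread glottis], ….
This feature bundle is that of [n], so /vetɲu/ surfaces as [vetnu].

[vetnu]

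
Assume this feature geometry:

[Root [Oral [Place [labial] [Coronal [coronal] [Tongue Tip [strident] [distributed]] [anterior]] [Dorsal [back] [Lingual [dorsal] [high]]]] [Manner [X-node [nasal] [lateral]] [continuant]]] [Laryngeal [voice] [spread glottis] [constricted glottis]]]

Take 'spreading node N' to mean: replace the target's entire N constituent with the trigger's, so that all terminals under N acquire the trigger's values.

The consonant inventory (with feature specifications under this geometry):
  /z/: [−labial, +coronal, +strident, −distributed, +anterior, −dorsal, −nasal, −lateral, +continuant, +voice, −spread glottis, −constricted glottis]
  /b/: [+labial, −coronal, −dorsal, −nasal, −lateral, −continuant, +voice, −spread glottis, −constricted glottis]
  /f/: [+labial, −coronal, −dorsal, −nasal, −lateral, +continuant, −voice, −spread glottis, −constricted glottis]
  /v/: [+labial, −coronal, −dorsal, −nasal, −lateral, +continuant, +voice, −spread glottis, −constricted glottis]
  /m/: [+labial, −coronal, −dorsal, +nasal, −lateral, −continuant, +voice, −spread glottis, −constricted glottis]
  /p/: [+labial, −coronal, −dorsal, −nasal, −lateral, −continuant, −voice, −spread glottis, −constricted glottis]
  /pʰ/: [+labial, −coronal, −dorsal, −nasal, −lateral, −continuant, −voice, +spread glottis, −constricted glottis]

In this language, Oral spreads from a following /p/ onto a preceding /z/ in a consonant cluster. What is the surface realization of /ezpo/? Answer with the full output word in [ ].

The Oral node dominates the terminals [labial], [coronal], [strident], [distributed], [anterior], [back], [dorsal], [high], [nasal], [lateral], [continuant].
Spreading Oral from /p/ onto /z/ replaces those values with /p/'s: [+labial], [−coronal], [−dorsal], [−nasal], [−lateral], [−continuant]. Features outside Oral ([voice], [spread glottis], [constricted glottis]) stay as in /z/.
The resulting bundle matches /b/ in the inventory; substituting it for /z/ gives [ebpo].

[ebpo]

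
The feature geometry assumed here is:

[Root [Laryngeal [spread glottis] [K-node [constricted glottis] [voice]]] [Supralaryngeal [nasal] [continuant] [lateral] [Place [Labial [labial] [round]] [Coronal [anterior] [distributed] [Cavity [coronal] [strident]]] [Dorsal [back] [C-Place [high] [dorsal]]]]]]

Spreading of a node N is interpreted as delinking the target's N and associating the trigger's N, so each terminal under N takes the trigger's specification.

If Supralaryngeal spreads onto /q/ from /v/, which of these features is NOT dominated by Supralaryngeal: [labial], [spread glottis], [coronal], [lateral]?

Supralaryngeal dominates exactly [nasal], [continuant], [lateral], [labial], [round], [anterior], [distributed], [coronal], [strident], [back], [high], [dorsal].
[labial], [lateral], [coronal] all lie under Supralaryngeal, so they are overwritten when Supralaryngeal spreads.
[spread glottis] attaches under Laryngeal, not under Supralaryngeal, so /q/ retains its own value for [spread glottis].

[spread glottis]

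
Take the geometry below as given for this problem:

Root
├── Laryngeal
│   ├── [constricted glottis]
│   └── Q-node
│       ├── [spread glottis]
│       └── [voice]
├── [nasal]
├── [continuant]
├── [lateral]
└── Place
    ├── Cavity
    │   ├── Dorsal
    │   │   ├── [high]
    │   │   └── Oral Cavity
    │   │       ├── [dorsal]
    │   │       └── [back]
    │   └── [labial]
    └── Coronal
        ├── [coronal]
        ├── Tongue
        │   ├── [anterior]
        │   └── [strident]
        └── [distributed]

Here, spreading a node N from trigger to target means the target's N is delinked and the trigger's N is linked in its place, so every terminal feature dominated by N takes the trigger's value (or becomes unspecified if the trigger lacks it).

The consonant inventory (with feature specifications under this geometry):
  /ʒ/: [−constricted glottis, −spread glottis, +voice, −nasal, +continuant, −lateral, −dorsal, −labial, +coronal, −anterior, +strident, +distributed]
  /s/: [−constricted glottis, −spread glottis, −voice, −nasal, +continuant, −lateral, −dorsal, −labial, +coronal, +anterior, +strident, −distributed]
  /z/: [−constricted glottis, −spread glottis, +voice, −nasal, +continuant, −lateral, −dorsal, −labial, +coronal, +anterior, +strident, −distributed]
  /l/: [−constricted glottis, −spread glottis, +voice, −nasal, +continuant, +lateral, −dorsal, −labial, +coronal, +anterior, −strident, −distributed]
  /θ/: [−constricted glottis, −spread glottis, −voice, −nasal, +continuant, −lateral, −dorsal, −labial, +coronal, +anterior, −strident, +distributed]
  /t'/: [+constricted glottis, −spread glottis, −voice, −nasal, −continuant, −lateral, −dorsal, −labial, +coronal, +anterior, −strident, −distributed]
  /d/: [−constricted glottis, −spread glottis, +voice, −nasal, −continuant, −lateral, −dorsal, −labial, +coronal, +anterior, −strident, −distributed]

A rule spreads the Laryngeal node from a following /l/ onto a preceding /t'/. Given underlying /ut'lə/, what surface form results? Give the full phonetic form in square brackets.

[udlə]

Laryngeal immediately or transitively dominates [constricted glottis], [spread glottis], [voice].
Spreading Laryngeal from /l/ onto /t'/ replaces those values with /l/'s: [−constricted glottis], [−spread glottis], [+voice]. Features outside Laryngeal ([nasal], [continuant], [lateral], …) stay as in /t'/.
The resulting bundle matches /d/ in the inventory; substituting it for /t'/ gives [udlə].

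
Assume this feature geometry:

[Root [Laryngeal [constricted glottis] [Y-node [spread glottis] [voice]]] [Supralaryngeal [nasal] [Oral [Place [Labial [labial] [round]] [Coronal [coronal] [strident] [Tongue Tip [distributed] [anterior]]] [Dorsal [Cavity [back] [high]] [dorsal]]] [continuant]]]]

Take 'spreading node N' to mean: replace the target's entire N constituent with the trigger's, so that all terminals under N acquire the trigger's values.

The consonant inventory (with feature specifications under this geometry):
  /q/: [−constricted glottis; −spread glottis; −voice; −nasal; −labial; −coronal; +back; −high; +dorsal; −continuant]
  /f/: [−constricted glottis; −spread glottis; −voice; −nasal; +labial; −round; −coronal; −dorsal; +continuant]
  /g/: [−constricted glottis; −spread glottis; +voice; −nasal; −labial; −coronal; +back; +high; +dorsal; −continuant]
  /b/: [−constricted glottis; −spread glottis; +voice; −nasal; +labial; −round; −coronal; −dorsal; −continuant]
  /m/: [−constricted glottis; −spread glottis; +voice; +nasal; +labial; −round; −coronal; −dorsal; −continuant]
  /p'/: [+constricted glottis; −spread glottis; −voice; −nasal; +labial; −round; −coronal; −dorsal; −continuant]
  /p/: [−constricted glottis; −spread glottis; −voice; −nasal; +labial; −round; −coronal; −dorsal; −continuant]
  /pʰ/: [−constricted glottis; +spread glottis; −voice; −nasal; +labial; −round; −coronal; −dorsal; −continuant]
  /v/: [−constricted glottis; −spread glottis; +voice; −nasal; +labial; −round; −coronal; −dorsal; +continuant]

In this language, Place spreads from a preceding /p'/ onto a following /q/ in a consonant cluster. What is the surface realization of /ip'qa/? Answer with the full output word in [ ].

[ip'pa]

Terminals under Place in this geometry: [labial], [round], [coronal], [strident], [distributed], [anterior], [back], [high], [dorsal].
After delinking /q/'s Place and linking /p'/'s, the affected terminals become [+labial], [−round], [−coronal], [−dorsal]; [constricted glottis], [spread glottis], [voice], … (outside Place) are retained from /q/.
Among the inventory, only /p/ has exactly this specification, giving the surface form [ip'pa].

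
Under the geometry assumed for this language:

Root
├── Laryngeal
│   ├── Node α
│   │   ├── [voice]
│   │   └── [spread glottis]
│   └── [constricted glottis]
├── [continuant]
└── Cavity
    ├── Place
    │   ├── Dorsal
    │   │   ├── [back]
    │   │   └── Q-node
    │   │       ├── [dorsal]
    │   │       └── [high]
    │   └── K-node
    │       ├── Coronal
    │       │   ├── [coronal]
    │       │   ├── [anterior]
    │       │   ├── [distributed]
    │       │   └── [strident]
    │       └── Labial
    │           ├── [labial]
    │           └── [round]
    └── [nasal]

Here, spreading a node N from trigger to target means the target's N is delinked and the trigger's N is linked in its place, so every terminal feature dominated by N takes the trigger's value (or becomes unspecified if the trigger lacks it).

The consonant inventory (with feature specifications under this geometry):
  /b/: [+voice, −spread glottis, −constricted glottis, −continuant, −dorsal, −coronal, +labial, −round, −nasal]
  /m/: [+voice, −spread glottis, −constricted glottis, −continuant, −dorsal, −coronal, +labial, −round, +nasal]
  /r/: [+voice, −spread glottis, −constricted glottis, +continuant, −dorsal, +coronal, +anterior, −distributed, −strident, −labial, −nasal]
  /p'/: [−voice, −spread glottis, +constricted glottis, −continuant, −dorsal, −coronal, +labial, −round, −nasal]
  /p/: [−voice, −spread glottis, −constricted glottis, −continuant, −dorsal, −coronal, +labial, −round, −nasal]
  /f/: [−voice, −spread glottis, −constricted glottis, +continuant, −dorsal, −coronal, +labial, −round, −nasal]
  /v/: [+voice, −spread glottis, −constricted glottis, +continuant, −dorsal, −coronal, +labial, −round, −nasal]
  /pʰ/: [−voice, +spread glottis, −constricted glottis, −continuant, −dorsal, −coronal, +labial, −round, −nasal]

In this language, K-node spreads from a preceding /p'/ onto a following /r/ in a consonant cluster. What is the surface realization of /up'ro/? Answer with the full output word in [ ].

Terminals under K-node in this geometry: [coronal], [anterior], [distributed], [strident], [labial], [round].
Spreading K-node from /p'/ onto /r/ replaces those values with /p'/'s: [−coronal], [+labial], [−round]. Features outside K-node ([voice], [spread glottis], [constricted glottis], …) stay as in /r/.
The resulting bundle matches /v/ in the inventory; substituting it for /r/ gives [up'vo].

[up'vo]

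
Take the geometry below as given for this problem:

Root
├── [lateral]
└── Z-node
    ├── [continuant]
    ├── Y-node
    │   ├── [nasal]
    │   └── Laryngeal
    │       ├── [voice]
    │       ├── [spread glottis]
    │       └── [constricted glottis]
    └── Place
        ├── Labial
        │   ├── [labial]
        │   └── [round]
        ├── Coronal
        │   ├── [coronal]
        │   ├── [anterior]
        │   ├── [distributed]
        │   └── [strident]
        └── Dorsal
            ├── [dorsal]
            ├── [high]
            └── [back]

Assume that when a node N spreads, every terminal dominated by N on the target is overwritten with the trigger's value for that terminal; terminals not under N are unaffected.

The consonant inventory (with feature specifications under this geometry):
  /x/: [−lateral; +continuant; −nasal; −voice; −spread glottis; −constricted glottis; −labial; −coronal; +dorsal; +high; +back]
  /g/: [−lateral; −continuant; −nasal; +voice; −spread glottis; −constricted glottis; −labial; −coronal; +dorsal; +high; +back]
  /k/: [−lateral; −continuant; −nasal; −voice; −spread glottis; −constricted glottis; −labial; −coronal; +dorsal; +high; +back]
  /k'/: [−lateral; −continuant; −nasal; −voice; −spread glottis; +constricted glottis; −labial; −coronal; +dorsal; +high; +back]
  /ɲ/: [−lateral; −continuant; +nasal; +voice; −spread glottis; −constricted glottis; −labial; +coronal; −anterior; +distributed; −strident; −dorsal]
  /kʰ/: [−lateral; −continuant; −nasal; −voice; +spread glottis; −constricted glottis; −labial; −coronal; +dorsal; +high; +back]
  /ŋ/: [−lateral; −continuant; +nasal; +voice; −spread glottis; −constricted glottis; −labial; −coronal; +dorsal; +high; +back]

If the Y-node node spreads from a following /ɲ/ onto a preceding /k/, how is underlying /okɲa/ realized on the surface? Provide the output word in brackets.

Y-node immediately or transitively dominates [nasal], [voice], [spread glottis], [constricted glottis].
The target acquires /ɲ/'s values for everything under Y-node — [+nasal], [+voice], [−spread glottis], [−constricted glottis] — while keeping its own [lateral], [continuant], [labial], ….
Among the inventory, only /ŋ/ has exactly this specification, giving the surface form [oŋɲa].

[oŋɲa]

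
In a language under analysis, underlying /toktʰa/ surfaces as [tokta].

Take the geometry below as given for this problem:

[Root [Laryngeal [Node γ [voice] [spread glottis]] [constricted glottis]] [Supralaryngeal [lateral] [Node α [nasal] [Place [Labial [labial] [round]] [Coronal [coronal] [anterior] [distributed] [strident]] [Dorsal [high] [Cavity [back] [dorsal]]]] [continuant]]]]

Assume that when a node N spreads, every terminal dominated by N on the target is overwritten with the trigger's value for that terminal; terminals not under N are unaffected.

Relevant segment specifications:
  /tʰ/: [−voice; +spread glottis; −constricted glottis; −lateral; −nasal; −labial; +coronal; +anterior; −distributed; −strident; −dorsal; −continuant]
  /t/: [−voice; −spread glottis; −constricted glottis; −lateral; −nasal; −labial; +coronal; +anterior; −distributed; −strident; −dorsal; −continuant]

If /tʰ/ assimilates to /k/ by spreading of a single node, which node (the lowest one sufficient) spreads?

/tʰ/ and [t] differ in [spread glottis]; every other specified feature is identical.
Since just one terminal is affected and it takes /k/'s value, spreading the terminal [spread glottis] alone is sufficient and minimal.
Features on which the two segments disagree outside [spread glottis], such as [coronal], [dorsal], are unchanged — nothing dominating them spread, and [spread glottis] is the minimal sufficient constituent.

[spread glottis]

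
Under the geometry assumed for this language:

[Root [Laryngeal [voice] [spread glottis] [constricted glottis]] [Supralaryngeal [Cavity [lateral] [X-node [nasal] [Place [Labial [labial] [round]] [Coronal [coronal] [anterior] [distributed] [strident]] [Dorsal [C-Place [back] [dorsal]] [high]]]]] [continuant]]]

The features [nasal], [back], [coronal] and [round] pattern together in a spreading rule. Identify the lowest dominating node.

X-node

[nasal] is immediately dominated by X-node.
[back] is immediately dominated by C-Place.
[coronal] is immediately dominated by Coronal.
[round] is immediately dominated by Labial.
X-node is the lowest common ancestor — every listed feature sits under it, and no single subconstituent of X-node covers them all.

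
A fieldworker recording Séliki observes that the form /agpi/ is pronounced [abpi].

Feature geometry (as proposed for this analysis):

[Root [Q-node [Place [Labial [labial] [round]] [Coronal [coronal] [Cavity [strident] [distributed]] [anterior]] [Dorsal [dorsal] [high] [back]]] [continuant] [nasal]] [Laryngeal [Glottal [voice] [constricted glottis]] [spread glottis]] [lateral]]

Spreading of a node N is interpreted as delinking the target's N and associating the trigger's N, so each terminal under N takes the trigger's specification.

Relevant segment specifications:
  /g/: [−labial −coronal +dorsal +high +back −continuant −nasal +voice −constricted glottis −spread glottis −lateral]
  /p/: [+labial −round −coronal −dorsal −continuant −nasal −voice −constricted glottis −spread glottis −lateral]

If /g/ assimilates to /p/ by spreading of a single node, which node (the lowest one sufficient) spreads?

Place

Comparing /g/ with its surface form [b], the features that change are [labial], [round], [dorsal], [high], [back].
Tracing each changed feature up the tree, the paths first meet at Place; any lower node misses at least one of them.
If Place spreads, every terminal under it takes /p/'s value, producing [b] as observed.
[voice] stays as in /g/ although /p/ differs there, so no node dominating it spread; among the remaining candidates Place is the lowest that derives the output.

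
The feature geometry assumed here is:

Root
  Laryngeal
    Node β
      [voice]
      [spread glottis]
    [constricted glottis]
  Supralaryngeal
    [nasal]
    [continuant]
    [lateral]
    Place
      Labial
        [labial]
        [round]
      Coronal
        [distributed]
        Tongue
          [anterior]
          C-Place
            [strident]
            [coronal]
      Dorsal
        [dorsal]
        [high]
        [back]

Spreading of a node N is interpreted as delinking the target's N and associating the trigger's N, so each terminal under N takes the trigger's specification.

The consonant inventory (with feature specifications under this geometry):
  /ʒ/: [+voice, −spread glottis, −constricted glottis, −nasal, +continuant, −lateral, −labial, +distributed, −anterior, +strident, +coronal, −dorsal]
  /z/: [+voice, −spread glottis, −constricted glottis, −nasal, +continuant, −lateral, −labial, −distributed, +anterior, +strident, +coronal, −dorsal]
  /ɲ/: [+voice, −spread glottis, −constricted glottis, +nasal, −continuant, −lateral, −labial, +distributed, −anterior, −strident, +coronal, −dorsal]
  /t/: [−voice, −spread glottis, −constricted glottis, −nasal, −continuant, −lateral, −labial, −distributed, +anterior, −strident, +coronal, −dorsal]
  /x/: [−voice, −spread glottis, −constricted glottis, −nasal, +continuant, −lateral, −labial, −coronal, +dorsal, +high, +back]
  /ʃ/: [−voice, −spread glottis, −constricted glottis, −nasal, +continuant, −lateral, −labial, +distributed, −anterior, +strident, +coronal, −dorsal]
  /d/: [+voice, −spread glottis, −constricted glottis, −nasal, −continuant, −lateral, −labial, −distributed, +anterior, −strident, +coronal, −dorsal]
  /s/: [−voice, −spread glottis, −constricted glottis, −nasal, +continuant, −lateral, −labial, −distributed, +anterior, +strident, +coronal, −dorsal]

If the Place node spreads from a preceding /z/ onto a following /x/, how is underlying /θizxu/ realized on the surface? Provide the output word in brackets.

The Place node dominates the terminals [labial], [round], [distributed], [anterior], [strident], [coronal], [dorsal], [high], [back].
Spreading Place from /z/ onto /x/ replaces those values with /z/'s: [−labial], [−distributed], [+anterior], [+strident], [+coronal], [−dorsal]. Features outside Place ([voice], [spread glottis], [constricted glottis], …) stay as in /x/.
This feature bundle is that of [s], so /θizxu/ surfaces as [θizsu].

[θizsu]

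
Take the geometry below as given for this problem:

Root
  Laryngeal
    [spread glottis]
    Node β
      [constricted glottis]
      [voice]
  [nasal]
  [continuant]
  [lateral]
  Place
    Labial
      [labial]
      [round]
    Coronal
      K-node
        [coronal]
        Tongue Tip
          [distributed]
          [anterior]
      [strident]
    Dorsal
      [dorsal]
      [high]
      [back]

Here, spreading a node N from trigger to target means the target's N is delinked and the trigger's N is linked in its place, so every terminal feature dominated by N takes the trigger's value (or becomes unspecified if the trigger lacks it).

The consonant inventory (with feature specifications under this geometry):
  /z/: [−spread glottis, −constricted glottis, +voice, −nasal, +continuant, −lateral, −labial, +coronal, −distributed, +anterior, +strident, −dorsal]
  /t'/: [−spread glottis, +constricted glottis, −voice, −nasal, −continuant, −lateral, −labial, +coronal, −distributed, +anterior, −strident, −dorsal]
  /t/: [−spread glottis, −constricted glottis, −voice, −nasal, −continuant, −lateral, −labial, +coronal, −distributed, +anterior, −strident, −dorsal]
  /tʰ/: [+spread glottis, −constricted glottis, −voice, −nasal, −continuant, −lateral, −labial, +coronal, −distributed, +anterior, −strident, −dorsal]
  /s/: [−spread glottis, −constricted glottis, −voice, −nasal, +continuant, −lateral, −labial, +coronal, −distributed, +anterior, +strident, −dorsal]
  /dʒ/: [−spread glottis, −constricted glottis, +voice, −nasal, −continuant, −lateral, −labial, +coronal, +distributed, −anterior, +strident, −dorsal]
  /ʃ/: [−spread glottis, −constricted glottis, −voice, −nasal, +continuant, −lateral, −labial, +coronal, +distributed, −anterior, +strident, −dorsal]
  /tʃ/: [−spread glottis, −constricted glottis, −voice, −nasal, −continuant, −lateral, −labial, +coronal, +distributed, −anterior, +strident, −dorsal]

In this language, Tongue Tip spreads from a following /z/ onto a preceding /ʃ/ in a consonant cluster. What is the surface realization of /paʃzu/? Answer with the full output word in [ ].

[paszu]

Tongue Tip immediately or transitively dominates [distributed], [anterior].
The target acquires /z/'s values for everything under Tongue Tip — [−distributed], [+anterior] — while keeping its own [spread glottis], [constricted glottis], [voice], ….
The resulting bundle matches /s/ in the inventory; substituting it for /ʃ/ gives [paszu].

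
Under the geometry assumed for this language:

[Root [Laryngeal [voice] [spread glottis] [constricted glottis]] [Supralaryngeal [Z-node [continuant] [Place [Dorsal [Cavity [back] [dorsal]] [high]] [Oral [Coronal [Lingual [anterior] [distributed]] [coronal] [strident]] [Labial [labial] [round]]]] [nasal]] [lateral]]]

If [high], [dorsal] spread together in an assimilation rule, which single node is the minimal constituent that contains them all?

Dorsal

[high]: Root / Supralaryngeal / Z-node / Place / Dorsal / [high].
[dorsal]: Root / Supralaryngeal / Z-node / Place / Dorsal / Cavity / [dorsal].
Dorsal is the lowest common ancestor — every listed feature sits under it, and no single subconstituent of Dorsal covers them all.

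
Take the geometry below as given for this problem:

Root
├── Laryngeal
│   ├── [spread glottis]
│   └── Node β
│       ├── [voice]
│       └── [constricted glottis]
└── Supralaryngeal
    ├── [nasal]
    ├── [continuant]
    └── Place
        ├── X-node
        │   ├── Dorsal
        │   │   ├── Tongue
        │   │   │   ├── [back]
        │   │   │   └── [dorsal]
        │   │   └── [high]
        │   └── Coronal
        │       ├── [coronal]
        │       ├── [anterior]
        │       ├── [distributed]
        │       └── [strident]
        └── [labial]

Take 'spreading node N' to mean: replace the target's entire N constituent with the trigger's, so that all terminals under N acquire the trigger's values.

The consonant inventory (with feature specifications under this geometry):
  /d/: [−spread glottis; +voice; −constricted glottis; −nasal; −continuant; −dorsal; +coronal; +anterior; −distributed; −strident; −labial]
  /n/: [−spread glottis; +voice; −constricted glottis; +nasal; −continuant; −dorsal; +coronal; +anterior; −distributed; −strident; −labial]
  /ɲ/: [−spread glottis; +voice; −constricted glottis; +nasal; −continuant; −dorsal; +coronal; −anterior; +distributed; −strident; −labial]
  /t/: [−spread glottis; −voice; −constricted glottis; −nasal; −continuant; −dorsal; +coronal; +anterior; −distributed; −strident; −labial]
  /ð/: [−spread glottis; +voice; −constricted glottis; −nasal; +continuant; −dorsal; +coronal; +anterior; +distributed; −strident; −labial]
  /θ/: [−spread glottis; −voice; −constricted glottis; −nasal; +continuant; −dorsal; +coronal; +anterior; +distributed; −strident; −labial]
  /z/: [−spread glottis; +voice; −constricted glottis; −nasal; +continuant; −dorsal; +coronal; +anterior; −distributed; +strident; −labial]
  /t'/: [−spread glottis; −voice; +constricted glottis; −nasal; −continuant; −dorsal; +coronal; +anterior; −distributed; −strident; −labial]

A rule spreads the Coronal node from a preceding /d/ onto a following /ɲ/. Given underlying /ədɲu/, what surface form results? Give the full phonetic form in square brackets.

Terminals under Coronal in this geometry: [coronal], [anterior], [distributed], [strident].
The target acquires /d/'s values for everything under Coronal — [+coronal], [+anterior], [−distributed], [−strident] — while keeping its own [spread glottis], [voice], [constricted glottis], ….
Among the inventory, only /n/ has exactly this specification, giving the surface form [ədnu].

[ədnu]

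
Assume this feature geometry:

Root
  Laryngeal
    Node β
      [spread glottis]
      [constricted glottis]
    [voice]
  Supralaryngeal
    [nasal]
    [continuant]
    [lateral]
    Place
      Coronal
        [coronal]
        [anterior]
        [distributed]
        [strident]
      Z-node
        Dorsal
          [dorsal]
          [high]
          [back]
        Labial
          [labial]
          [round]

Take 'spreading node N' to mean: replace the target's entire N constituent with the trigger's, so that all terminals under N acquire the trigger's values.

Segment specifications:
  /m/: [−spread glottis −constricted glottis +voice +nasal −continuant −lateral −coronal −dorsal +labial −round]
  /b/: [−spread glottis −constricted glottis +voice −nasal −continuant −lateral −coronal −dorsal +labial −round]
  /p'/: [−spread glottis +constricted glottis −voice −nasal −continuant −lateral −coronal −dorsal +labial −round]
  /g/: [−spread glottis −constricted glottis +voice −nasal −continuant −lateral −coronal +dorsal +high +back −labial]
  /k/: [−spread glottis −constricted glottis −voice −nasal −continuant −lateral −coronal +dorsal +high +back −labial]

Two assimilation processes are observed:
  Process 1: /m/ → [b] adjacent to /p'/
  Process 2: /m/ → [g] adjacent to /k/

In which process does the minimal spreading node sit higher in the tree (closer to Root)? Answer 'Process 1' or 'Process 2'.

Process 1: the feature that changes is [nasal]; the minimal node is [nasal] (depth 2).
Process 2: the features that change are [nasal], [labial], [round], [dorsal], [high], [back]; the minimal node is Supralaryngeal (depth 1).
Supralaryngeal is closer to Root than [nasal], so Process 2 spreads the higher node.

Process 2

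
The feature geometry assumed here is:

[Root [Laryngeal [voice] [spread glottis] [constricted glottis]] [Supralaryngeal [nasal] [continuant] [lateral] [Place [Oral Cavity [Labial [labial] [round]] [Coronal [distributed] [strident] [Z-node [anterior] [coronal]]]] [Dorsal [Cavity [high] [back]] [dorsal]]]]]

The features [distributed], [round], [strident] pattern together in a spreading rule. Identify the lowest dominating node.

Oral Cavity

[distributed]: Root / Supralaryngeal / Place / Oral Cavity / Coronal / [distributed].
[round]: Root / Supralaryngeal / Place / Oral Cavity / Labial / [round].
[strident]: Root / Supralaryngeal / Place / Oral Cavity / Coronal / [strident].
The listed terminals split across distinct daughters of Oral Cavity, so Oral Cavity itself is the smallest node containing them all.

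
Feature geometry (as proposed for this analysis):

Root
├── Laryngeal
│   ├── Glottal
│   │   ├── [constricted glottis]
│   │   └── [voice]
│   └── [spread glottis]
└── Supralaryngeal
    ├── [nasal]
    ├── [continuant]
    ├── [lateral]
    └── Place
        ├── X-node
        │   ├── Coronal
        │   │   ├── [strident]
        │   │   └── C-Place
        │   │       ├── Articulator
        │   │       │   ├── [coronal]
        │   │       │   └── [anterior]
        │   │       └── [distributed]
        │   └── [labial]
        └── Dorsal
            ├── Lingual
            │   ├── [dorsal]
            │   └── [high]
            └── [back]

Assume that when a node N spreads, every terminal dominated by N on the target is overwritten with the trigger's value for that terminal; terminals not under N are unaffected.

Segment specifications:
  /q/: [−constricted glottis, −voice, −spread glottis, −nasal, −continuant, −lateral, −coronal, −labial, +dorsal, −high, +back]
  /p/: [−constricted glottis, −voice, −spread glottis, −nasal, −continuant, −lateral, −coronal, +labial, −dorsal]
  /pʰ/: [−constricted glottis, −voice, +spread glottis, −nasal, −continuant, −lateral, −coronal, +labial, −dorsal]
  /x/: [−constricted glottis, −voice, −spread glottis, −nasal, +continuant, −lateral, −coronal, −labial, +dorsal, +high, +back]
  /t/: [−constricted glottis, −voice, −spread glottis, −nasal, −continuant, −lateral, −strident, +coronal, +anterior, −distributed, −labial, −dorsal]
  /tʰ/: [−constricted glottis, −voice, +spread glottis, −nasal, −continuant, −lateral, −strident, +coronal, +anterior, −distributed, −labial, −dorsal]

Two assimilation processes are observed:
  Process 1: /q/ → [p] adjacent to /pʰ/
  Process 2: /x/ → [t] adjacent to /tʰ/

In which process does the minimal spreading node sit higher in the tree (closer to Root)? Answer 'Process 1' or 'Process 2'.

In Process 1, [labial], [dorsal], [high], [back] change, so the minimal spreading node is Place at depth 2.
Process 2 alters [continuant], [coronal], [anterior], [distributed], [strident], [dorsal], [high], [back]; the lowest common ancestor is Supralaryngeal (depth 1 from Root).
Supralaryngeal is closer to Root than Place, so Process 2 spreads the higher node.

Process 2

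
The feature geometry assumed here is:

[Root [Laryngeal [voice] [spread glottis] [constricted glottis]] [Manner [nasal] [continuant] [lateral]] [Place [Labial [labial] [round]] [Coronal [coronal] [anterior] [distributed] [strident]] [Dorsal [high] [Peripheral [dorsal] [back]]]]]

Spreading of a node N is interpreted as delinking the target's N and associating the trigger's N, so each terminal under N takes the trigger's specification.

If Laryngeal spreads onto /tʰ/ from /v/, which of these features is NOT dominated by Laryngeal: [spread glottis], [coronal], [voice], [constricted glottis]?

[coronal]

Laryngeal dominates exactly [voice], [spread glottis], [constricted glottis].
[spread glottis], [constricted glottis], [voice] all lie under Laryngeal, so they are overwritten when Laryngeal spreads.
[coronal] attaches under Coronal, not under Laryngeal, so /tʰ/ retains its own value for [coronal].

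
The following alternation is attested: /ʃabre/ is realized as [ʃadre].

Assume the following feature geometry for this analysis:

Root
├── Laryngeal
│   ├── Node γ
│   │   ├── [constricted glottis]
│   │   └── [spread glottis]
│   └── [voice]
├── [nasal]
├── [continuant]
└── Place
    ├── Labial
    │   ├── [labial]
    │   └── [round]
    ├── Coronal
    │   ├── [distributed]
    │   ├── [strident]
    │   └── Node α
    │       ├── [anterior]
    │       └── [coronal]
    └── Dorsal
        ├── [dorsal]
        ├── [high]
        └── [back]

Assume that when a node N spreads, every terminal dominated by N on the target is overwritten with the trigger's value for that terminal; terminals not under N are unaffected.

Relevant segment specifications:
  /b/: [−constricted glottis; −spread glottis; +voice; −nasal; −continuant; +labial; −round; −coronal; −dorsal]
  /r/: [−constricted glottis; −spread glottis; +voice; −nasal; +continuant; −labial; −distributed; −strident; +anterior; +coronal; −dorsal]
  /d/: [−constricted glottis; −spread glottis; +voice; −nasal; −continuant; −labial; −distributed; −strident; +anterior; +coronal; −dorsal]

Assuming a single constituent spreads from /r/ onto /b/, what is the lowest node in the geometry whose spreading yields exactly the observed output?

Place

/b/ and [d] differ in [labial], [round], [coronal], [anterior], [distributed], [strident]; every other specified feature is identical.
Tracing each changed feature up the tree, the paths first meet at Place; any lower node misses at least one of them.
If Place spreads, every terminal under it takes /r/'s value, producing [d] as observed.
Had Root spread, [continuant] would have taken /r/'s value; it stays as in /b/, confirming the spreading constituent is exactly Place.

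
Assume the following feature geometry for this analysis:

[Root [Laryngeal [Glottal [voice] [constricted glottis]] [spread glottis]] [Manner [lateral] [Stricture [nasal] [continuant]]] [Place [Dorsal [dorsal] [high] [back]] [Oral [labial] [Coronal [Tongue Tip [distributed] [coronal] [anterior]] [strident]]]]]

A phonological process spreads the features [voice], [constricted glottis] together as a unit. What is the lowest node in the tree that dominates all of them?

Glottal

[voice]: Root ▹ Laryngeal ▹ Glottal ▹ [voice].
[constricted glottis]: Root ▹ Laryngeal ▹ Glottal ▹ [constricted glottis].
These paths first converge at Glottal; no daughter of Glottal dominates all 2 features, so Glottal is the minimal constituent.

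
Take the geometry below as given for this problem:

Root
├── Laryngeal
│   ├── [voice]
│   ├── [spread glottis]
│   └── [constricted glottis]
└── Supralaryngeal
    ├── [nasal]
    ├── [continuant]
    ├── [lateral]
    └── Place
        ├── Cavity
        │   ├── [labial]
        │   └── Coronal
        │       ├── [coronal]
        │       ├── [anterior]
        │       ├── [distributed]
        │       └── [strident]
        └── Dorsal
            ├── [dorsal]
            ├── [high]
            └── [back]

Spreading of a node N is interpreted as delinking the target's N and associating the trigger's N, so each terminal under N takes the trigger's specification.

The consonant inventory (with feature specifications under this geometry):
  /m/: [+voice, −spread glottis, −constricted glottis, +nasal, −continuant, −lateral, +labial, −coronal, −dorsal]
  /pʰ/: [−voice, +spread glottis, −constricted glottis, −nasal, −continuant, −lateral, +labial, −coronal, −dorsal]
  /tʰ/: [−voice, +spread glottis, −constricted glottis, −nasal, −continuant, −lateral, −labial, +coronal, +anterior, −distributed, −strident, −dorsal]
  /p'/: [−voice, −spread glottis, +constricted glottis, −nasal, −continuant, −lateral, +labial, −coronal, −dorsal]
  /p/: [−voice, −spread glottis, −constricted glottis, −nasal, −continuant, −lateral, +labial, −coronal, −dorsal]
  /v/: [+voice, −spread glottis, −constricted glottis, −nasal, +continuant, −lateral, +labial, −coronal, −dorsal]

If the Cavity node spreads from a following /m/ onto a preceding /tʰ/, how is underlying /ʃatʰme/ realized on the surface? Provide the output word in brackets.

Terminals under Cavity in this geometry: [labial], [coronal], [anterior], [distributed], [strident].
The target acquires /m/'s values for everything under Cavity — [+labial], [−coronal] — while keeping its own [voice], [spread glottis], [constricted glottis], ….
This feature bundle is that of [pʰ], so /ʃatʰme/ surfaces as [ʃapʰme].

[ʃapʰme]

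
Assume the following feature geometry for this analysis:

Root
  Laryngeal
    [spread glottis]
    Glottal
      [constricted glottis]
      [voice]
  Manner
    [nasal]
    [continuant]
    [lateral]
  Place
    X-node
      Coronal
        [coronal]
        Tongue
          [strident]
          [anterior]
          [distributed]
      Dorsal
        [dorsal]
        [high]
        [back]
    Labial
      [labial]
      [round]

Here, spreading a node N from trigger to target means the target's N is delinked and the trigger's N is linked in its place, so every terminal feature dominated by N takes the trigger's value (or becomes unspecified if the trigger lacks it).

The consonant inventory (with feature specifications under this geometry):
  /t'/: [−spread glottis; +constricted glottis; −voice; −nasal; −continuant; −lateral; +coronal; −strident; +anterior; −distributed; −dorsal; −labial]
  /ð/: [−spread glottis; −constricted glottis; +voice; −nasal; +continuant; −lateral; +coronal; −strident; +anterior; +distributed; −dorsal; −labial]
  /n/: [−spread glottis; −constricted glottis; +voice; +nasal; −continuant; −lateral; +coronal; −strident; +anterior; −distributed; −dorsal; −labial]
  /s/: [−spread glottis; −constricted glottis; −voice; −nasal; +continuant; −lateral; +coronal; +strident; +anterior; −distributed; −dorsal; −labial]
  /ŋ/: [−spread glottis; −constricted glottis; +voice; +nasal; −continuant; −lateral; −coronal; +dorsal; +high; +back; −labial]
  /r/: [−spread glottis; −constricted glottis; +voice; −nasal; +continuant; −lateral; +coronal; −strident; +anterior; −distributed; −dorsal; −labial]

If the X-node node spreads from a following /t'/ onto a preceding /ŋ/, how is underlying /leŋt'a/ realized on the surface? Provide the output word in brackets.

X-node immediately or transitively dominates [coronal], [strident], [anterior], [distributed], [dorsal], [high], [back].
The target acquires /t'/'s values for everything under X-node — [+coronal], [−strident], [+anterior], [−distributed], [−dorsal] — while keeping its own [spread glottis], [constricted glottis], [voice], ….
This feature bundle is that of [n], so /leŋt'a/ surfaces as [lent'a].

[lent'a]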